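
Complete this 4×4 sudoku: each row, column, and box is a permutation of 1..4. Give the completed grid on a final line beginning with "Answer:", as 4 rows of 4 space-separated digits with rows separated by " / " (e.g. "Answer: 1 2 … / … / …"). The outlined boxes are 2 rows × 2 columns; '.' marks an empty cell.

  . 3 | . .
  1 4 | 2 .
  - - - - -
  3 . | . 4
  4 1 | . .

Step 1. [r4c4∈{2,3}] across row 4, 2 lands solely at r4c4, so r4c4=2.
Step 2. [r1c3∈{1,4}] in row 1, 4 fits only at r1c3, so r1c3=4.
Step 3. [r4c3∈{3}] r4c3's peers cover all but 3. So r4c3=3.
Step 4. [r3c2∈{2}] r3c2 has the single candidate 2 ⇒ r3c2=2.
Step 5. [r1c1∈{2}] r1c1 has the single candidate 2 ⇒ r1c1=2.
Step 6. [r2c4∈{3}] r2c4 has the single candidate 3, so r2c4=3.
Step 7. [r3c3∈{1}] r3c3's peers cover all but 1 ⇒ r3c3=1.
Step 8. [r1c4∈{1}] r1c4 is down to just 1 ⇒ r1c4=1.

Answer: 2 3 4 1 / 1 4 2 3 / 3 2 1 4 / 4 1 3 2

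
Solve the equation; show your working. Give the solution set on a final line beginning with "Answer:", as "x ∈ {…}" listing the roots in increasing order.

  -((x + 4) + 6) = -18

Step 1. [-((x + 4) + 6) = -18] leading − — multiply by −1. So neg: (x + 4) + 6 = 18.
Step 2. [(x + 4) + 6 = 18] 6 comes off first (subtract 6) ⇒ sub: x + 4 = 12.
Step 3. [x + 4 = 12] +4 is outermost — subtract 4 both sides. So sub: x = 8.

Answer: x ∈ {8}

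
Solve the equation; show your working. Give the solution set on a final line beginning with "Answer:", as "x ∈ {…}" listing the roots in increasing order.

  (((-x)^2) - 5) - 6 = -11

Step 1. [(((-x)^2) - 5) - 6 = -11] peel the -6: add 6 from each side ⇒ sub: ((-x)^2) - 5 = -5.
Step 2. [((-x)^2) - 5 = -5] -5 is outermost — add 5 both sides ⇒ sub: (-x)^2 = 0.
Step 3. [(-x)^2 = 0] LHS squared, RHS 0 ≥ 0: apply √ (±) ⇒ sqrt: -x = 0.
Step 4. [-x = 0] leading − — multiply by −1. So neg: x = 0.

Answer: x ∈ {0}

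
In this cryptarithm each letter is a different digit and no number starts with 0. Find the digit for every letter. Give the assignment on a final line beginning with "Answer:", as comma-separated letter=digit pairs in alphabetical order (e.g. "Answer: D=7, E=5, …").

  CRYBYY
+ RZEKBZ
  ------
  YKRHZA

Step 1. [col 1: Y + Z ≡ A (mod 10)] several values work for A in column 1 (Y + Z ≡ A (mod 10), carry-in 0); try A=9 ⇒ A=9.
Step 2. [col 1: Y + Z ≡ A (mod 10)] Z=2 is one option consistent with column 1 (Y + Z ≡ A (mod 10), carry-in 0) — take it, so Z=2.
Step 3. [col 1: Y + Z ≡ A (mod 10)] in column 1 we have Y+Z≡A with carry-in 0; given Z=2, A=9 and digits 2,9 already taken and all letters distinct, that pins Y to 7 ⇒ Y=7.
Step 4. [col 2: Y + B ≡ Z (mod 10)] in column 2 we have Y+B≡Z with carry-in 0; given Y=7, Z=2 and digits 2,7,9 already taken and all letters distinct, that pins B to 5, so B=5.
Step 5. [col 3: B + K ≡ H (mod 10)] several values work for H in column 3 (B + K ≡ H (mod 10), carry-in 1); try H=0, so H=0.
Step 6. [col 3: B + K ≡ H (mod 10)] column 3 reads B+K+carry(1)=H with B=5, H=0; with digits 0,2,5,7,9 already taken and all letters distinct, the only value for K is 4. So K=4.
Step 7. [col 4: Y + E ≡ R (mod 10)] R=1 is one option consistent with column 4 (Y + E ≡ R (mod 10), carry-in 1) — take it. So R=1.
Step 8. [col 4: Y + E ≡ R (mod 10)] in column 4 we have Y+E≡R with carry-in 1; given Y=7, R=1 and digits 0,1,2,4,5,7,9 already taken and all letters distinct, that pins E to 3 ⇒ E=3.
Step 9. [col 6: C + R ≡ Y (mod 10)] from column 6 (R=1, Y=7, carry-in 0, digits 0,1,2,3,4,5,7,9 already taken and all letters distinct): C must equal 6. So C=6.

Answer: A=9, B=5, C=6, E=3, H=0, K=4, R=1, Y=7, Z=2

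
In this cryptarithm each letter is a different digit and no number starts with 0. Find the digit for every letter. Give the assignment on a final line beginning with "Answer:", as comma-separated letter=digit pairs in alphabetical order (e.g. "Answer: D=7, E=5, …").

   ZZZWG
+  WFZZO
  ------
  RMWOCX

Step 1. [col 1: G + O ≡ X (mod 10)] no forcing yet in column 1 (carry-in 0); O=7 is free and consistent — try it, so O=7.
Step 2. [R] R is the leading digit of a 6-digit sum of two 5-digit numbers; the final carry is exactly 1 ⇒ R=1.
Step 3. [col 1: G + O ≡ X (mod 10)] several values work for X in column 1 (G + O ≡ X (mod 10), carry-in 0); try X=9. So X=9.
Step 4. [col 1: G + O ≡ X (mod 10)] from column 1 (O=7, X=9, carry-in 0, digits 1,7,9 already taken and all letters distinct): G must equal 2 ⇒ G=2.
Step 5. [col 2: W + Z ≡ C (mod 10)] W=5 is one option consistent with column 2 (W + Z ≡ C (mod 10), carry-in 0) — take it, so W=5.
Step 6. [col 2: W + Z ≡ C (mod 10)] C=3 is one option consistent with column 2 (W + Z ≡ C (mod 10), carry-in 0) — take it ⇒ C=3.
Step 7. [col 2: W + Z ≡ C (mod 10)] column 2: given W=5, C=3, carry-in 0, and digits 1,2,3,5,7,9 already taken and all letters distinct, W+Z≡C (mod 10) forces Z=8. So Z=8.
Step 8. [col 4: Z + F ≡ W (mod 10)] from column 4 (Z=8, W=5, carry-in 1, digits 1,2,3,5,7,8,9 already taken and all letters distinct): F must equal 6 ⇒ F=6.
Step 9. [col 5: Z + W ≡ M (mod 10)] column 5: given Z=8, W=5, carry-in 1, and digits 1,2,3,5,6,7,8,9 already taken and all letters distinct, Z+W≡M (mod 10) forces M=4, so M=4.

Answer: C=3, F=6, G=2, M=4, O=7, R=1, W=5, X=9, Z=8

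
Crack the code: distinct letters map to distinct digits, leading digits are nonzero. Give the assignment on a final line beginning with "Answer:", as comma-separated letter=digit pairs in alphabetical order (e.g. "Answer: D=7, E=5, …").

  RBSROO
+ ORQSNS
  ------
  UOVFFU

Step 1. [col 1: O + S ≡ U (mod 10)] no forcing yet in column 1 (carry-in 0); S=5 is free and consistent — try it ⇒ S=5.
Step 2. [col 1: O + S ≡ U (mod 10)] no forcing yet in column 1 (carry-in 0); U=6 is free and consistent — try it. So U=6.
Step 3. [col 1: O + S ≡ U (mod 10)] from column 1 (S=5, U=6, carry-in 0, digits 5,6 already taken and all letters distinct): O must equal 1. So O=1.
Step 4. [col 2: O + N ≡ F (mod 10)] column 2 (O + N ≡ F (mod 10), carry-in 0) doesn't pin F yet; pick F=0 and continue. So F=0.
Step 5. [col 2: O + N ≡ F (mod 10)] from column 2 (O=1, F=0, carry-in 0, digits 0,1,5,6 already taken and all letters distinct): N must equal 9, so N=9.
Step 6. [col 3: R + S ≡ F (mod 10)] from column 3 (S=5, F=0, carry-in 1, digits 0,1,5,6,9 already taken and all letters distinct): R must equal 4. So R=4.
Step 7. [col 4: S + Q ≡ V (mod 10)] column 4 (S + Q ≡ V (mod 10), carry-in 1) doesn't pin V yet; pick V=8 and continue, so V=8.
Step 8. [col 4: S + Q ≡ V (mod 10)] from column 4 (S=5, V=8, carry-in 1, digits 0,1,4,5,6,8,9 already taken and all letters distinct): Q must equal 2, so Q=2.
Step 9. [col 5: B + R ≡ O (mod 10)] column 5: given R=4, O=1, carry-in 0, and digits 0,1,2,4,5,6,8,9 already taken and all letters distinct, B+R≡O (mod 10) forces B=7. So B=7.

Answer: B=7, F=0, N=9, O=1, Q=2, R=4, S=5, U=6, V=8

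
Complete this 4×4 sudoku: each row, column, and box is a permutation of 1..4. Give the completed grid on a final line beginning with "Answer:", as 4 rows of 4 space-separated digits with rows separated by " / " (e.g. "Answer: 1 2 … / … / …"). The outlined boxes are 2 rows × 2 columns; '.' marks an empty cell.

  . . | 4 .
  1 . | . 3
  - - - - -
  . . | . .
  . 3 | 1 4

Step 1. [r3c4∈{2}] r3c4's peers cover all but 2, so r3c4=2.
Step 2. [r2c2∈{2,4}] across row 2, 4 lands solely at r2c2 ⇒ r2c2=4.
Step 3. [r1c1∈{2,3}] 3 has one home in row 1: r1c1 ⇒ r1c1=3.
Step 4. [r3c2∈{1}] r3c2 has the single candidate 1 ⇒ r3c2=1.
Step 5. [r1c4∈{1}] r1c4 has the single candidate 1. So r1c4=1.
Step 6. [r2c3∈{2}] nothing but 2 survives at r2c3, so r2c3=2.
Step 7. [r4c1∈{2}] only 2 remains possible at r4c1 ⇒ r4c1=2.
Step 8. [r3c3∈{3}] r3c3's peers cover all but 3, so r3c3=3.
Step 9. [r3c1∈{4}] r3c1's peers cover all but 4, so r3c1=4.
Step 10. [r1c2∈{2}] r1c2 is down to just 2 ⇒ r1c2=2.

Answer: 3 2 4 1 / 1 4 2 3 / 4 1 3 2 / 2 3 1 4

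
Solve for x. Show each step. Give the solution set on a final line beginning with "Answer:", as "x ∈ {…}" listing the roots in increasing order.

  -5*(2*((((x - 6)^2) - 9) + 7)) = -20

Step 1. [-5*(2*((((x - 6)^2) - 9) + 7)) = -20] divide by the outer -5. So div: 2*((((x - 6)^2) - 9) + 7) = 4.
Step 2. [2*((((x - 6)^2) - 9) + 7) = 4] LHS = 2·(…); ÷2 both sides. So div: (((x - 6)^2) - 9) + 7 = 2.
Step 3. [(((x - 6)^2) - 9) + 7 = 2] subtract 7: x sits inside (… + 7), so sub: ((x - 6)^2) - 9 = -5.
Step 4. [((x - 6)^2) - 9 = -5] -9 is outermost — add 9 both sides ⇒ sub: (x - 6)^2 = 4.
Step 5. [(x - 6)^2 = 4] √ both sides: 4 ≥ 0 gives two branches, so sqrt: x - 6 = 2 or -2.
Step 6. [x - 6 = 2 or -2] 6 comes off first (add 6), so sub: x = 8 or 4.

Answer: x ∈ {4, 8}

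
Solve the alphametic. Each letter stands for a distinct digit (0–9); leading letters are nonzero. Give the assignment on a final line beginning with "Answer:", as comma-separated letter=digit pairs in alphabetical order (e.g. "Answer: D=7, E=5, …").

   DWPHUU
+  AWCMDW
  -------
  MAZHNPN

Step 1. [M] M is the leading digit of a 7-digit sum of two 6-digit numbers; the final carry is exactly 1, so M=1.
Step 2. [col 1: U + W ≡ N (mod 10)] column 1 (U + W ≡ N (mod 10), carry-in 0) doesn't pin N yet; pick N=8 and continue, so N=8.
Step 3. [col 1: U + W ≡ N (mod 10)] column 1 (U + W ≡ N (mod 10), carry-in 0) doesn't pin U yet; pick U=3 and continue, so U=3.
Step 4. [col 1: U + W ≡ N (mod 10)] column 1 reads U+W+carry(0)=N with U=3, N=8; with digits 1,3,8 already taken and all letters distinct, the only value for W is 5 ⇒ W=5.
Step 5. [col 2: U + D ≡ P (mod 10)] D=9 is one option consistent with column 2 (U + D ≡ P (mod 10), carry-in 0) — take it ⇒ D=9.
Step 6. [col 2: U + D ≡ P (mod 10)] column 2: given U=3, D=9, carry-in 0, and digits 1,3,5,8,9 already taken and all letters distinct, U+D≡P (mod 10) forces P=2. So P=2.
Step 7. [col 3: H + M ≡ N (mod 10)] in column 3 we have H+M≡N with carry-in 1; given M=1, N=8 and digits 1,2,3,5,8,9 already taken and all letters distinct, that pins H to 6 ⇒ H=6.
Step 8. [col 4: P + C ≡ H (mod 10)] from column 4 (P=2, H=6, carry-in 0, digits 1,2,3,5,6,8,9 already taken and all letters distinct): C must equal 4 ⇒ C=4.
Step 9. [col 5: W + W ≡ Z (mod 10)] in column 5 we have W+W≡Z with carry-in 0; given W=5 and digits 1,2,3,4,5,6,8,9 already taken and all letters distinct, that pins Z to 0. So Z=0.
Step 10. [col 6: D + A ≡ A (mod 10)] column 6: given D=9, carry-in 1, and digits 0,1,2,3,4,5,6,8,9 already taken and all letters distinct, D+A≡A (mod 10) forces A=7. So A=7.

Answer: A=7, C=4, D=9, H=6, M=1, N=8, P=2, U=3, W=5, Z=0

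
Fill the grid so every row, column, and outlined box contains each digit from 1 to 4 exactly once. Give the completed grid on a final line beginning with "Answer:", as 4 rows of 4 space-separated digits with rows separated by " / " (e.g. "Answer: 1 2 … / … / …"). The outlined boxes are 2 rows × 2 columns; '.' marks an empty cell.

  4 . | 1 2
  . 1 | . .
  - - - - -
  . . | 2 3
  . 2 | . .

Step 1. [r4c4∈{1,4}] 1 has one home in col 4: r4c4 ⇒ r4c4=1.
Step 2. [r2c3∈{3,4}] col 3 places 3 nowhere but r2c3, so r2c3=3.
Step 3. [r4c1∈{3}] only 3 remains possible at r4c1, so r4c1=3.
Step 4. [r4c3∈{4}] r4c3 has the single candidate 4, so r4c3=4.
Step 5. [r3c2∈{4}] nothing but 4 survives at r3c2. So r3c2=4.
Step 6. [r2c4∈{4}] r2c4 has the single candidate 4, so r2c4=4.
Step 7. [r2c1∈{2}] nothing but 2 survives at r2c1. So r2c1=2.
Step 8. [r3c1∈{1}] only 1 remains possible at r3c1 ⇒ r3c1=1.
Step 9. [r1c2∈{3}] r1c2 has the single candidate 3. So r1c2=3.

Answer: 4 3 1 2 / 2 1 3 4 / 1 4 2 3 / 3 2 4 1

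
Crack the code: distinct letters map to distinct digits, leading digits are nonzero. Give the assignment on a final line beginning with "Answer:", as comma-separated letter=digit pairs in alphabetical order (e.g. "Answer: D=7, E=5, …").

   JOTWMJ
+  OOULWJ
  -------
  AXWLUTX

Step 1. [col 1: J + J ≡ X (mod 10)] J=8 is one option consistent with column 1 (J + J ≡ X (mod 10), carry-in 0) — take it ⇒ J=8.
Step 2. [A] adding two 6-digit numbers gives at most 6+1 digits, and here it does — A is that final carry and must be 1. So A=1.
Step 3. [col 1: J + J ≡ X (mod 10)] from column 1 (J=8, carry-in 0, digits 1,8 already taken and all letters distinct): X must equal 6, so X=6.
Step 4. [col 2: M + W ≡ T (mod 10)] several values work for W in column 2 (M + W ≡ T (mod 10), carry-in 1); try W=4. So W=4.
Step 5. [col 2: M + W ≡ T (mod 10)] M=0 is one option consistent with column 2 (M + W ≡ T (mod 10), carry-in 1) — take it. So M=0.
Step 6. [col 2: M + W ≡ T (mod 10)] in column 2 we have M+W≡T with carry-in 1; given M=0, W=4 and digits 0,1,4,6,8 already taken and all letters distinct, that pins T to 5. So T=5.
Step 7. [col 3: W + L ≡ U (mod 10)] column 3 (W + L ≡ U (mod 10), carry-in 0) doesn't pin L yet; pick L=9 and continue ⇒ L=9.
Step 8. [col 3: W + L ≡ U (mod 10)] column 3: given W=4, L=9, carry-in 0, and digits 0,1,4,5,6,8,9 already taken and all letters distinct, W+L≡U (mod 10) forces U=3, so U=3.
Step 9. [col 5: O + O ≡ W (mod 10)] column 5 (O + O ≡ W (mod 10), carry-in 0) doesn't pin O yet; pick O=7 and continue, so O=7.

Answer: A=1, J=8, L=9, M=0, O=7, T=5, U=3, W=4, X=6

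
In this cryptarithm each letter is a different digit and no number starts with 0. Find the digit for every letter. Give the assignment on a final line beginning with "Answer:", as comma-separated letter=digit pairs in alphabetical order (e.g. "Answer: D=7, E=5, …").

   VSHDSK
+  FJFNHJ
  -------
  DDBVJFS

Step 1. [col 1: K + J ≡ S (mod 10)] no forcing yet in column 1 (carry-in 0); J=6 is free and consistent — try it. So J=6.
Step 2. [col 1: K + J ≡ S (mod 10)] K=7 is one option consistent with column 1 (K + J ≡ S (mod 10), carry-in 0) — take it ⇒ K=7.
Step 3. [D] D is the leading digit of a 7-digit sum of two 6-digit numbers; the final carry is exactly 1, so D=1.
Step 4. [col 1: K + J ≡ S (mod 10)] in column 1 we have K+J≡S with carry-in 0; given K=7, J=6 and digits 1,6,7 already taken and all letters distinct, that pins S to 3 ⇒ S=3.
Step 5. [col 2: S + H ≡ F (mod 10)] F=8 is one option consistent with column 2 (S + H ≡ F (mod 10), carry-in 1) — take it, so F=8.
Step 6. [col 2: S + H ≡ F (mod 10)] column 2 reads S+H+carry(1)=F with S=3, F=8; with digits 1,3,6,7,8 already taken and all letters distinct, the only value for H is 4, so H=4.
Step 7. [col 3: D + N ≡ J (mod 10)] column 3: given D=1, J=6, carry-in 0, and digits 1,3,4,6,7,8 already taken and all letters distinct, D+N≡J (mod 10) forces N=5. So N=5.
Step 8. [col 4: H + F ≡ V (mod 10)] in column 4 we have H+F≡V with carry-in 0; given H=4, F=8 and digits 1,3,4,5,6,7,8 already taken and all letters distinct, that pins V to 2 ⇒ V=2.
Step 9. [col 5: S + J ≡ B (mod 10)] column 5: given S=3, J=6, carry-in 1, and digits 1,2,3,4,5,6,7,8 already taken and all letters distinct, S+J≡B (mod 10) forces B=0 ⇒ B=0.

Answer: B=0, D=1, F=8, H=4, J=6, K=7, N=5, S=3, V=2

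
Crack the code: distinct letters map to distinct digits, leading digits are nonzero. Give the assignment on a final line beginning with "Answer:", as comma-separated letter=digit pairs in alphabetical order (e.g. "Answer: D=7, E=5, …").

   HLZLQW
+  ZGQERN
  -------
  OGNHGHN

Step 1. [col 1: W + N ≡ N (mod 10)] from column 1 (nothing yet, carry-in 0, all letters distinct, none taken yet): W must equal 0 ⇒ W=0.
Step 2. [col 1: W + N ≡ N (mod 10)] N=7 is one option consistent with column 1 (W + N ≡ N (mod 10), carry-in 0) — take it ⇒ N=7.
Step 3. [O] the sum has 7 digits but both addends have 6; that extra leading digit O is the final carry, namely 1 ⇒ O=1.
Step 4. [col 2: Q + R ≡ H (mod 10)] R=6 is one option consistent with column 2 (Q + R ≡ H (mod 10), carry-in 0) — take it, so R=6.
Step 5. [col 2: Q + R ≡ H (mod 10)] H=8 is one option consistent with column 2 (Q + R ≡ H (mod 10), carry-in 0) — take it. So H=8.
Step 6. [col 2: Q + R ≡ H (mod 10)] in column 2 we have Q+R≡H with carry-in 0; given R=6, H=8 and digits 0,1,6,7,8 already taken and all letters distinct, that pins Q to 2, so Q=2.
Step 7. [col 3: L + E ≡ G (mod 10)] no forcing yet in column 3 (carry-in 0); G=3 is free and consistent — try it. So G=3.
Step 8. [col 3: L + E ≡ G (mod 10)] no forcing yet in column 3 (carry-in 0); L=4 is free and consistent — try it, so L=4.
Step 9. [col 3: L + E ≡ G (mod 10)] in column 3 we have L+E≡G with carry-in 0; given L=4, G=3 and digits 0,1,2,3,4,6,7,8 already taken and all letters distinct, that pins E to 9 ⇒ E=9.
Step 10. [col 4: Z + Q ≡ H (mod 10)] in column 4 we have Z+Q≡H with carry-in 1; given Q=2, H=8 and digits 0,1,2,3,4,6,7,8,9 already taken and all letters distinct, that pins Z to 5 ⇒ Z=5.

Answer: E=9, G=3, H=8, L=4, N=7, O=1, Q=2, R=6, W=0, Z=5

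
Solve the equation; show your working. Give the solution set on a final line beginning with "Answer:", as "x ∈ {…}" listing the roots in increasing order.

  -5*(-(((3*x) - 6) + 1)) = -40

Step 1. [-5*(-(((3*x) - 6) + 1)) = -40] leading coefficient -5: divide by -5, so div: -(((3*x) - 6) + 1) = 8.
Step 2. [-(((3*x) - 6) + 1) = 8] LHS negated; negate both sides, so neg: ((3*x) - 6) + 1 = -8.
Step 3. [((3*x) - 6) + 1 = -8] +1 is outermost — subtract 1 both sides ⇒ sub: (3*x) - 6 = -9.
Step 4. [(3*x) - 6 = -9] 3 | LHS and 3 | -9: pull 3 out. So factor: x - 2 = -3.
Step 5. [x - 2 = -3] the outer -2 inverts by adding 2 ⇒ sub: x = -1.

Answer: x ∈ {-1}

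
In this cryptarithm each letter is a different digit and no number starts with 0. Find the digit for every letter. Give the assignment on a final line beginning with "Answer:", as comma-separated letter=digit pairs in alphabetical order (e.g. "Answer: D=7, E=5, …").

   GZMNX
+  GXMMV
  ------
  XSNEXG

Step 1. [col 1: X + V ≡ G (mod 10)] V=6 is one option consistent with column 1 (X + V ≡ G (mod 10), carry-in 0) — take it, so V=6.
Step 2. [col 1: X + V ≡ G (mod 10)] several values work for G in column 1 (X + V ≡ G (mod 10), carry-in 0); try G=7. So G=7.
Step 3. [col 1: X + V ≡ G (mod 10)] column 1: given V=6, G=7, carry-in 0, and digits 6,7 already taken and all letters distinct, X+V≡G (mod 10) forces X=1. So X=1.
Step 4. [col 2: N + M ≡ X (mod 10)] column 2 (N + M ≡ X (mod 10), carry-in 0) doesn't pin N yet; pick N=9 and continue ⇒ N=9.
Step 5. [col 2: N + M ≡ X (mod 10)] column 2 reads N+M+carry(0)=X with N=9, X=1; with digits 1,6,7,9 already taken and all letters distinct, the only value for M is 2, so M=2.
Step 6. [col 3: M + M ≡ E (mod 10)] from column 3 (M=2, carry-in 1, digits 1,2,6,7,9 already taken and all letters distinct): E must equal 5. So E=5.
Step 7. [col 4: Z + X ≡ N (mod 10)] in column 4 we have Z+X≡N with carry-in 0; given X=1, N=9 and digits 1,2,5,6,7,9 already taken and all letters distinct, that pins Z to 8. So Z=8.
Step 8. [col 5: G + G ≡ S (mod 10)] column 5: given G=7, carry-in 0, and digits 1,2,5,6,7,8,9 already taken and all letters distinct, G+G≡S (mod 10) forces S=4 ⇒ S=4.

Answer: E=5, G=7, M=2, N=9, S=4, V=6, X=1, Z=8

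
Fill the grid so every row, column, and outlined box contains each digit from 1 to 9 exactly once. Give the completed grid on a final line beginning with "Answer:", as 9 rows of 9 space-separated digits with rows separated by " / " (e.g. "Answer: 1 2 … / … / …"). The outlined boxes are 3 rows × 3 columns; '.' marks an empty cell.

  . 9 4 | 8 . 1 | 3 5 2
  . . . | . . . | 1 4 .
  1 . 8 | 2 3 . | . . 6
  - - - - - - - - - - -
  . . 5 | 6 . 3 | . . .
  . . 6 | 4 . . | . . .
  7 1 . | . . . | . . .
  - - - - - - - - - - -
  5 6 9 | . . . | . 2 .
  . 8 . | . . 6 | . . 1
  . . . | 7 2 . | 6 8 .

Step 1. [r1c5∈{6,7}] row 1 places 7 nowhere but r1c5, so r1c5=7.
Step 2. [r5c6∈{2,5,7,8,9}] across col 6, 7 lands solely at r5c6. So r5c6=7.
Step 3. [r6c6∈{2,5,8,9}] col 6 places 2 nowhere but r6c6, so r6c6=2.
Step 4. [r6c3∈{3}] nothing but 3 survives at r6c3. So r6c3=3.
Step 5. [r2c9∈{7,8,9}] across row 2, 8 lands solely at r2c9 ⇒ r2c9=8.
Step 6. [r5c2∈{2}] only 2 remains possible at r5c2. So r5c2=2.
Step 7. [r4c7∈{2,4,7,8,9}] in row 4, 2 fits only at r4c7 ⇒ r4c7=2.
Step 8. [r8c3∈{2,7}] 7 has one home in box 7: r8c3, so r8c3=7.
Step 9. [r3c6∈{4,5,9}] 4 has one home in row 3: r3c6. So r3c6=4.
Step 10. [r2c2∈{3,5,7}] row 2 places 7 nowhere but r2c2, so r2c2=7.
Step 11. [r2c1∈{2,3,6}] in row 2, 3 fits only at r2c1, so r2c1=3.
Step 12. [r9c1∈{4}] r9c1 has the single candidate 4 ⇒ r9c1=4.
Step 13. [r2c5∈{5,6,9}] 6 has one home in row 2: r2c5, so r2c5=6.
Step 14. [r7c4∈{1,3}] in col 4, 1 fits only at r7c4 ⇒ r7c4=1.
Step 15. [r7c9∈{3,4,7}] 3 has one home in row 7: r7c9 ⇒ r7c9=3.
Step 16. [r8c8∈{9}] r8c8 is down to just 9 ⇒ r8c8=9.
Step 17. [r9c9∈{5}] nothing but 5 survives at r9c9. So r9c9=5.
Step 18. [r5c9∈{9}] r5c9 is down to just 9, so r5c9=9.
Step 19. [r8c7∈{4}] only 4 remains possible at r8c7 ⇒ r8c7=4.
Step 20. [r8c5∈{5}] nothing but 5 survives at r8c5, so r8c5=5.
Step 21. [r6c4∈{5,9}] box 5 places 5 nowhere but r6c4, so r6c4=5.
Step 22. [r5c1∈{8}] nothing but 8 survives at r5c1. So r5c1=8.
Step 23. [r4c5∈{1,8,9}] across row 4, 8 lands solely at r4c5 ⇒ r4c5=8.
Step 24. [r4c9∈{4,7}] col 9 places 7 nowhere but r4c9 ⇒ r4c9=7.
Step 25. [r3c7∈{7,9}] in row 3, 9 fits only at r3c7 ⇒ r3c7=9.
Step 26. [r5c5∈{1}] r5c5 is down to just 1, so r5c5=1.
Step 27. [r9c6∈{9}] r9c6 is down to just 9, so r9c6=9.
Step 28. [r2c3∈{2}] nothing but 2 survives at r2c3. So r2c3=2.
Step 29. [r6c7∈{8}] r6c7 has the single candidate 8 ⇒ r6c7=8.
Step 30. [r1c1∈{6}] only 6 remains possible at r1c1 ⇒ r1c1=6.
Step 31. [r7c7∈{7}] r7c7 has the single candidate 7, so r7c7=7.
Step 32. [r9c3∈{1}] nothing but 1 survives at r9c3. So r9c3=1.
Step 33. [r6c5∈{9}] r6c5's peers cover all but 9. So r6c5=9.
Step 34. [r2c6∈{5}] r2c6 is down to just 5 ⇒ r2c6=5.
Step 35. [r5c7∈{5}] r5c7 has the single candidate 5. So r5c7=5.
Step 36. [r5c8∈{3}] r5c8 is down to just 3 ⇒ r5c8=3.
Step 37. [r2c4∈{9}] r2c4 has the single candidate 9. So r2c4=9.
Step 38. [r4c2∈{4}] r4c2's peers cover all but 4. So r4c2=4.
Step 39. [r7c6∈{8}] r7c6's peers cover all but 8, so r7c6=8.
Step 40. [r8c4∈{3}] r8c4 has the single candidate 3. So r8c4=3.
Step 41. [r3c2∈{5}] nothing but 5 survives at r3c2. So r3c2=5.
Step 42. [r7c5∈{4}] only 4 remains possible at r7c5. So r7c5=4.
Step 43. [r4c8∈{1}] r4c8 has the single candidate 1. So r4c8=1.
Step 44. [r6c9∈{4}] only 4 remains possible at r6c9. So r6c9=4.
Step 45. [r8c1∈{2}] nothing but 2 survives at r8c1, so r8c1=2.
Step 46. [r4c1∈{9}] r4c1 has the single candidate 9, so r4c1=9.
Step 47. [r6c8∈{6}] only 6 remains possible at r6c8 ⇒ r6c8=6.
Step 48. [r9c2∈{3}] r9c2 has the single candidate 3, so r9c2=3.
Step 49. [r3c8∈{7}] r3c8 is down to just 7, so r3c8=7.

Answer: 6 9 4 8 7 1 3 5 2 / 3 7 2 9 6 5 1 4 8 / 1 5 8 2 3 4 9 7 6 / 9 4 5 6 8 3 2 1 7 / 8 2 6 4 1 7 5 3 9 / 7 1 3 5 9 2 8 6 4 / 5 6 9 1 4 8 7 2 3 / 2 8 7 3 5 6 4 9 1 / 4 3 1 7 2 9 6 8 5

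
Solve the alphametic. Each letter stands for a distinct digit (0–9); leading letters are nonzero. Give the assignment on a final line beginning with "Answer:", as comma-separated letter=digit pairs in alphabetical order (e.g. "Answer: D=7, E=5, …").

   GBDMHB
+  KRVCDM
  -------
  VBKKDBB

Step 1. [col 1: B + M ≡ B (mod 10)] from column 1 (nothing yet, carry-in 0, all letters distinct, none taken yet): M must equal 0 ⇒ M=0.
Step 2. [V] the sum has 7 digits but both addends have 6; that extra leading digit V is the final carry, namely 1, so V=1.
Step 3. [col 1: B + M ≡ B (mod 10)] B=3 is one option consistent with column 1 (B + M ≡ B (mod 10), carry-in 0) — take it, so B=3.
Step 4. [col 2: H + D ≡ B (mod 10)] no forcing yet in column 2 (carry-in 0); H=5 is free and consistent — try it. So H=5.
Step 5. [col 2: H + D ≡ B (mod 10)] column 2 reads H+D+carry(0)=B with H=5, B=3; with digits 0,1,3,5 already taken and all letters distinct, the only value for D is 8. So D=8.
Step 6. [col 3: M + C ≡ D (mod 10)] column 3 reads M+C+carry(1)=D with M=0, D=8; with digits 0,1,3,5,8 already taken and all letters distinct, the only value for C is 7, so C=7.
Step 7. [col 4: D + V ≡ K (mod 10)] from column 4 (D=8, V=1, carry-in 0, digits 0,1,3,5,7,8 already taken and all letters distinct): K must equal 9, so K=9.
Step 8. [col 5: B + R ≡ K (mod 10)] column 5 reads B+R+carry(0)=K with B=3, K=9; with digits 0,1,3,5,7,8,9 already taken and all letters distinct, the only value for R is 6, so R=6.
Step 9. [col 6: G + K ≡ B (mod 10)] in column 6 we have G+K≡B with carry-in 0; given K=9, B=3 and digits 0,1,3,5,6,7,8,9 already taken and all letters distinct, that pins G to 4. So G=4.

Answer: B=3, C=7, D=8, G=4, H=5, K=9, M=0, R=6, V=1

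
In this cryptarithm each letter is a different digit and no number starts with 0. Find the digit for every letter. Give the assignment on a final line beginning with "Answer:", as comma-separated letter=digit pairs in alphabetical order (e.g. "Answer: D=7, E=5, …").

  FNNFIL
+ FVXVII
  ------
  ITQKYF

Step 1. [col 1: L + I ≡ F (mod 10)] several values work for I in column 1 (L + I ≡ F (mod 10), carry-in 0); try I=8. So I=8.
Step 2. [col 1: L + I ≡ F (mod 10)] several values work for L in column 1 (L + I ≡ F (mod 10), carry-in 0); try L=6, so L=6.
Step 3. [col 1: L + I ≡ F (mod 10)] column 1: given L=6, I=8, carry-in 0, and digits 6,8 already taken and all letters distinct, L+I≡F (mod 10) forces F=4 ⇒ F=4.
Step 4. [col 2: I + I ≡ Y (mod 10)] from column 2 (I=8, carry-in 1, digits 4,6,8 already taken and all letters distinct): Y must equal 7 ⇒ Y=7.
Step 5. [col 3: F + V ≡ K (mod 10)] column 3 (F + V ≡ K (mod 10), carry-in 1) doesn't pin K yet; pick K=5 and continue ⇒ K=5.
Step 6. [col 3: F + V ≡ K (mod 10)] column 3: given F=4, K=5, carry-in 1, and digits 4,5,6,7,8 already taken and all letters distinct, F+V≡K (mod 10) forces V=0, so V=0.
Step 7. [col 4: N + X ≡ Q (mod 10)] X=9 is one option consistent with column 4 (N + X ≡ Q (mod 10), carry-in 0) — take it, so X=9.
Step 8. [col 4: N + X ≡ Q (mod 10)] Q=1 is one option consistent with column 4 (N + X ≡ Q (mod 10), carry-in 0) — take it. So Q=1.
Step 9. [col 4: N + X ≡ Q (mod 10)] in column 4 we have N+X≡Q with carry-in 0; given X=9, Q=1 and digits 0,1,4,5,6,7,8,9 already taken and all letters distinct, that pins N to 2. So N=2.
Step 10. [col 5: N + V ≡ T (mod 10)] from column 5 (N=2, V=0, carry-in 1, digits 0,1,2,4,5,6,7,8,9 already taken and all letters distinct): T must equal 3 ⇒ T=3.

Answer: F=4, I=8, K=5, L=6, N=2, Q=1, T=3, V=0, X=9, Y=7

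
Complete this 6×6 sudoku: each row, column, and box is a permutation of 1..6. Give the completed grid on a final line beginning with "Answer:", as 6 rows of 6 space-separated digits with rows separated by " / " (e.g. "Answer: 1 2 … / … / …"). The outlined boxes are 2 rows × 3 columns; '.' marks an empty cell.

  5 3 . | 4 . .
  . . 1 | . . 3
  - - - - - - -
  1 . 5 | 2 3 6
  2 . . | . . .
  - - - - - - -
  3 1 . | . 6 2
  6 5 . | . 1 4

Step 1. [r2c2∈{2,4,6}] 2 has one home in col 2: r2c2, so r2c2=2.
Step 2. [r4c6∈{1,5}] 5 has one home in col 6: r4c6, so r4c6=5.
Step 3. [r4c2∈{4,6}] 6 has one home in col 2: r4c2, so r4c2=6.
Step 4. [r3c2∈{4}] r3c2 is down to just 4, so r3c2=4.
Step 5. [r2c5∈{5}] r2c5 has the single candidate 5, so r2c5=5.
Step 6. [r1c5∈{2}] r1c5's peers cover all but 2. So r1c5=2.
Step 7. [r1c6∈{1}] r1c6 is down to just 1. So r1c6=1.
Step 8. [r2c4∈{6}] r2c4 has the single candidate 6 ⇒ r2c4=6.
Step 9. [r4c4∈{1}] only 1 remains possible at r4c4 ⇒ r4c4=1.
Step 10. [r6c4∈{3}] r6c4 is down to just 3. So r6c4=3.
Step 11. [r5c3∈{4}] only 4 remains possible at r5c3, so r5c3=4.
Step 12. [r2c1∈{4}] r2c1 has the single candidate 4, so r2c1=4.
Step 13. [r1c3∈{6}] r1c3 is down to just 6, so r1c3=6.
Step 14. [r4c3∈{3}] only 3 remains possible at r4c3 ⇒ r4c3=3.
Step 15. [r4c5∈{4}] r4c5's peers cover all but 4, so r4c5=4.
Step 16. [r6c3∈{2}] r6c3 has the single candidate 2. So r6c3=2.
Step 17. [r5c4∈{5}] r5c4 has the single candidate 5, so r5c4=5.

Answer: 5 3 6 4 2 1 / 4 2 1 6 5 3 / 1 4 5 2 3 6 / 2 6 3 1 4 5 / 3 1 4 5 6 2 / 6 5 2 3 1 4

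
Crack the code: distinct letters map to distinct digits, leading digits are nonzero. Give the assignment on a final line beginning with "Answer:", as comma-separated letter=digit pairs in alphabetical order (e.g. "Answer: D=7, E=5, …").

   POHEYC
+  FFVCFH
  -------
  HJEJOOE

Step 1. [col 1: C + H ≡ E (mod 10)] no forcing yet in column 1 (carry-in 0); H=1 is free and consistent — try it, so H=1.
Step 2. [col 1: C + H ≡ E (mod 10)] no forcing yet in column 1 (carry-in 0); C=5 is free and consistent — try it, so C=5.
Step 3. [col 1: C + H ≡ E (mod 10)] from column 1 (C=5, H=1, carry-in 0, digits 1,5 already taken and all letters distinct): E must equal 6. So E=6.
Step 4. [col 2: Y + F ≡ O (mod 10)] no forcing yet in column 2 (carry-in 0); O=2 is free and consistent — try it. So O=2.
Step 5. [col 2: Y + F ≡ O (mod 10)] several values work for Y in column 2 (Y + F ≡ O (mod 10), carry-in 0); try Y=9, so Y=9.
Step 6. [col 2: Y + F ≡ O (mod 10)] column 2: given Y=9, O=2, carry-in 0, and digits 1,2,5,6,9 already taken and all letters distinct, Y+F≡O (mod 10) forces F=3. So F=3.
Step 7. [col 4: H + V ≡ J (mod 10)] in column 4 we have H+V≡J with carry-in 1; given H=1 and digits 1,2,3,5,6,9 already taken and all letters distinct, that pins V to 8, so V=8.
Step 8. [col 4: H + V ≡ J (mod 10)] column 4 reads H+V+carry(1)=J with H=1, V=8; with digits 1,2,3,5,6,8,9 already taken and all letters distinct, the only value for J is 0 ⇒ J=0.
Step 9. [col 6: P + F ≡ J (mod 10)] column 6: given F=3, J=0, carry-in 0, and digits 0,1,2,3,5,6,8,9 already taken and all letters distinct, P+F≡J (mod 10) forces P=7, so P=7.

Answer: C=5, E=6, F=3, H=1, J=0, O=2, P=7, V=8, Y=9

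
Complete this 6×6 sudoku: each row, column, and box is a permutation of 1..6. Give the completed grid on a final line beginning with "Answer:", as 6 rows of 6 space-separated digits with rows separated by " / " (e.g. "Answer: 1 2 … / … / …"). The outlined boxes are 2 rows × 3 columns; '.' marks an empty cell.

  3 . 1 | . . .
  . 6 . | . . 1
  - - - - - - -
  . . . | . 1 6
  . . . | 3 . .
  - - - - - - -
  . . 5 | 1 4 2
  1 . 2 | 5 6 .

Step 1. [r2c3∈{4}] nothing but 4 survives at r2c3, so r2c3=4.
Step 2. [r2c4∈{2}] r2c4 is down to just 2 ⇒ r2c4=2.
Step 3. [r3c4∈{4}] r3c4 is down to just 4. So r3c4=4.
Step 4. [r4c6∈{5}] only 5 remains possible at r4c6. So r4c6=5.
Step 5. [r2c1∈{5}] r2c1 has the single candidate 5 ⇒ r2c1=5.
Step 6. [r3c1∈{2}] only 2 remains possible at r3c1, so r3c1=2.
Step 7. [r6c2∈{3,4}] 4 has one home in row 6: r6c2, so r6c2=4.
Step 8. [r3c2∈{3,5}] across row 3, 5 lands solely at r3c2. So r3c2=5.
Step 9. [r5c1∈{6}] only 6 remains possible at r5c1. So r5c1=6.
Step 10. [r2c5∈{3}] only 3 remains possible at r2c5. So r2c5=3.
Step 11. [r4c1∈{4}] r4c1 is down to just 4, so r4c1=4.
Step 12. [r1c4∈{6}] only 6 remains possible at r1c4, so r1c4=6.
Step 13. [r1c5∈{5}] r1c5 is down to just 5 ⇒ r1c5=5.
Step 14. [r1c6∈{4}] r1c6 is down to just 4 ⇒ r1c6=4.
Step 15. [r6c6∈{3}] only 3 remains possible at r6c6. So r6c6=3.
Step 16. [r5c2∈{3}] r5c2 is down to just 3, so r5c2=3.
Step 17. [r3c3∈{3}] r3c3 has the single candidate 3. So r3c3=3.
Step 18. [r4c5∈{2}] r4c5 is down to just 2 ⇒ r4c5=2.
Step 19. [r4c2∈{1}] r4c2 has the single candidate 1 ⇒ r4c2=1.
Step 20. [r1c2∈{2}] nothing but 2 survives at r1c2, so r1c2=2.
Step 21. [r4c3∈{6}] r4c3 is down to just 6, so r4c3=6.

Answer: 3 2 1 6 5 4 / 5 6 4 2 3 1 / 2 5 3 4 1 6 / 4 1 6 3 2 5 / 6 3 5 1 4 2 / 1 4 2 5 6 3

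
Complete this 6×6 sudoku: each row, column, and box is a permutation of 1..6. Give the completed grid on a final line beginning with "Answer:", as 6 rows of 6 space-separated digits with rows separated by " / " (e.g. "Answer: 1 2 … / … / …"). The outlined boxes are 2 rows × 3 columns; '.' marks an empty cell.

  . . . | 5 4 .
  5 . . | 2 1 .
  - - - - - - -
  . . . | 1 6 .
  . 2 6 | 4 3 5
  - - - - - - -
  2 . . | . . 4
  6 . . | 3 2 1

Step 1. [r3c1∈{3,4}] across col 1, 4 lands solely at r3c1. So r3c1=4.
Step 2. [r1c1∈{1,3}] r1c1 is the only open cell in col 1 admitting 3, so r1c1=3.
Step 3. [r5c5∈{5}] nothing but 5 survives at r5c5, so r5c5=5.
Step 4. [r2c3∈{4}] nothing but 4 survives at r2c3, so r2c3=4.
Step 5. [r1c6∈{6}] nothing but 6 survives at r1c6, so r1c6=6.
Step 6. [r1c2∈{1}] r1c2 is down to just 1. So r1c2=1.
Step 7. [r5c2∈{3}] nothing but 3 survives at r5c2, so r5c2=3.
Step 8. [r3c2∈{5}] r3c2's peers cover all but 5 ⇒ r3c2=5.
Step 9. [r1c3∈{2}] only 2 remains possible at r1c3 ⇒ r1c3=2.
Step 10. [r2c2∈{6}] r2c2 is down to just 6, so r2c2=6.
Step 11. [r3c6∈{2}] r3c6 has the single candidate 2 ⇒ r3c6=2.
Step 12. [r5c4∈{6}] nothing but 6 survives at r5c4 ⇒ r5c4=6.
Step 13. [r3c3∈{3}] r3c3's peers cover all but 3 ⇒ r3c3=3.
Step 14. [r2c6∈{3}] r2c6's peers cover all but 3 ⇒ r2c6=3.
Step 15. [r6c2∈{4}] only 4 remains possible at r6c2 ⇒ r6c2=4.
Step 16. [r4c1∈{1}] r4c1's peers cover all but 1. So r4c1=1.
Step 17. [r6c3∈{5}] r6c3 is down to just 5 ⇒ r6c3=5.
Step 18. [r5c3∈{1}] only 1 remains possible at r5c3 ⇒ r5c3=1.

Answer: 3 1 2 5 4 6 / 5 6 4 2 1 3 / 4 5 3 1 6 2 / 1 2 6 4 3 5 / 2 3 1 6 5 4 / 6 4 5 3 2 1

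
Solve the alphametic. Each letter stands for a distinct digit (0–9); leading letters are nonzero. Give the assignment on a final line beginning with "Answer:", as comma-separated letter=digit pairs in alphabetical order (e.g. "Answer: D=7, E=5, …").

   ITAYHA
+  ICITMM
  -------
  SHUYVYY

Step 1. [col 1: A + M ≡ Y (mod 10)] no forcing yet in column 1 (carry-in 0); M=8 is free and consistent — try it. So M=8.
Step 2. [S] adding two 6-digit numbers gives at most 6+1 digits, and here it does — S is that final carry and must be 1, so S=1.
Step 3. [col 1: A + M ≡ Y (mod 10)] no forcing yet in column 1 (carry-in 0); A=5 is free and consistent — try it ⇒ A=5.
Step 4. [col 1: A + M ≡ Y (mod 10)] in column 1 we have A+M≡Y with carry-in 0; given A=5, M=8 and digits 1,5,8 already taken and all letters distinct, that pins Y to 3 ⇒ Y=3.
Step 5. [col 2: H + M ≡ Y (mod 10)] column 2: given M=8, Y=3, carry-in 1, and digits 1,3,5,8 already taken and all letters distinct, H+M≡Y (mod 10) forces H=4, so H=4.
Step 6. [col 3: Y + T ≡ V (mod 10)] no forcing yet in column 3 (carry-in 1); V=0 is free and consistent — try it, so V=0.
Step 7. [col 3: Y + T ≡ V (mod 10)] column 3 reads Y+T+carry(1)=V with Y=3, V=0; with digits 0,1,3,4,5,8 already taken and all letters distinct, the only value for T is 6, so T=6.
Step 8. [col 4: A + I ≡ Y (mod 10)] from column 4 (A=5, Y=3, carry-in 1, digits 0,1,3,4,5,6,8 already taken and all letters distinct): I must equal 7. So I=7.
Step 9. [col 5: T + C ≡ U (mod 10)] column 5: given T=6, carry-in 1, and digits 0,1,3,4,5,6,7,8 already taken and all letters distinct, T+C≡U (mod 10) forces C=2. So C=2.
Step 10. [col 5: T + C ≡ U (mod 10)] column 5 reads T+C+carry(1)=U with T=6, C=2; with digits 0,1,2,3,4,5,6,7,8 already taken and all letters distinct, the only value for U is 9, so U=9.

Answer: A=5, C=2, H=4, I=7, M=8, S=1, T=6, U=9, V=0, Y=3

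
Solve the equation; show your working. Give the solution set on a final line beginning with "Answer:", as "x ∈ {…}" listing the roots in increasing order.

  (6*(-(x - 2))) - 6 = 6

Step 1. [(6*(-(x - 2))) - 6 = 6] 6 | LHS and 6 | 6: pull 6 out. So factor: (-(x - 2)) - 1 = 1.
Step 2. [(-(x - 2)) - 1 = 1] peel the -1: add 1 from each side, so sub: -(x - 2) = 2.
Step 3. [-(x - 2) = 2] leading − — multiply by −1. So neg: x - 2 = -2.
Step 4. [x - 2 = -2] peel the -2: add 2 from each side. So sub: x = 0.

Answer: x ∈ {0}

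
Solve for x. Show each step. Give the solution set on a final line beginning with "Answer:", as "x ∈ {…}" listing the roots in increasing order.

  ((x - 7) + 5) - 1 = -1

Step 1. [((x - 7) + 5) - 1 = -1] 1 comes off first (add 1) ⇒ sub: (x - 7) + 5 = 0.
Step 2. [(x - 7) + 5 = 0] subtract 5: x sits inside (… + 5). So sub: x - 7 = -5.
Step 3. [x - 7 = -5] add 7: x sits inside (… - 7), so sub: x = 2.

Answer: x ∈ {2}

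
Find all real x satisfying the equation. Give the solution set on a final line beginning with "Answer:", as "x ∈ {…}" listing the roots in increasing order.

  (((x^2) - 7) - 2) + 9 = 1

Step 1. [(((x^2) - 7) - 2) + 9 = 1] +9 is outermost — subtract 9 both sides. So sub: ((x^2) - 7) - 2 = -8.
Step 2. [((x^2) - 7) - 2 = -8] -2 is outermost — add 2 both sides ⇒ sub: (x^2) - 7 = -6.
Step 3. [(x^2) - 7 = -6] peel the -7: add 7 from each side, so sub: x^2 = 1.
Step 4. [x^2 = 1] √ both sides: 1 ≥ 0 gives two branches, so sqrt: x = 1 or -1.

Answer: x ∈ {-1, 1}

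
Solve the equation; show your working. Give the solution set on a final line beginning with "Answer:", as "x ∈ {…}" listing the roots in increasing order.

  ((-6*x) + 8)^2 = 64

Step 1. [((-6*x) + 8)^2 = 64] 64 ≥ 0, LHS is (·)² — take ±√ ⇒ sqrt: (-6*x) + 8 = 8 or -8.
Step 2. [(-6*x) + 8 = 8 or -8] subtract 8: x sits inside (… + 8), so sub: -6*x = 0 or -16.
Step 3. [-6*x = 0 or -16] LHS = -6·(…); ÷-6 both sides. So div: x = 0 or 8/3.

Answer: x ∈ {0, 8/3}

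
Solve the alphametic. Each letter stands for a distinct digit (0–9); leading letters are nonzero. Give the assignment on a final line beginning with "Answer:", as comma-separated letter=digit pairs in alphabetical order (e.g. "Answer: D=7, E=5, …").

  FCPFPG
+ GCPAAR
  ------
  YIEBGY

Step 1. [col 1: G + R ≡ Y (mod 10)] R=3 is one option consistent with column 1 (G + R ≡ Y (mod 10), carry-in 0) — take it. So R=3.
Step 2. [col 1: G + R ≡ Y (mod 10)] no forcing yet in column 1 (carry-in 0); G=1 is free and consistent — try it ⇒ G=1.
Step 3. [col 1: G + R ≡ Y (mod 10)] column 1: given G=1, R=3, carry-in 0, and digits 1,3 already taken and all letters distinct, G+R≡Y (mod 10) forces Y=4 ⇒ Y=4.
Step 4. [col 2: P + A ≡ G (mod 10)] P=5 is one option consistent with column 2 (P + A ≡ G (mod 10), carry-in 0) — take it. So P=5.
Step 5. [col 2: P + A ≡ G (mod 10)] column 2 reads P+A+carry(0)=G with P=5, G=1; with digits 1,3,4,5 already taken and all letters distinct, the only value for A is 6. So A=6.
Step 6. [col 3: F + A ≡ B (mod 10)] no forcing yet in column 3 (carry-in 1); B=9 is free and consistent — try it, so B=9.
Step 7. [col 3: F + A ≡ B (mod 10)] from column 3 (A=6, B=9, carry-in 1, digits 1,3,4,5,6,9 already taken and all letters distinct): F must equal 2 ⇒ F=2.
Step 8. [col 4: P + P ≡ E (mod 10)] in column 4 we have P+P≡E with carry-in 0; given P=5 and digits 1,2,3,4,5,6,9 already taken and all letters distinct, that pins E to 0, so E=0.
Step 9. [col 5: C + C ≡ I (mod 10)] from column 5 (nothing yet, carry-in 1, digits 0,1,2,3,4,5,6,9 already taken and all letters distinct): I must equal 7, so I=7.
Step 10. [col 5: C + C ≡ I (mod 10)] in column 5 we have C+C≡I with carry-in 1; given I=7 and digits 0,1,2,3,4,5,6,7,9 already taken and all letters distinct, that pins C to 8. So C=8.

Answer: A=6, B=9, C=8, E=0, F=2, G=1, I=7, P=5, R=3, Y=4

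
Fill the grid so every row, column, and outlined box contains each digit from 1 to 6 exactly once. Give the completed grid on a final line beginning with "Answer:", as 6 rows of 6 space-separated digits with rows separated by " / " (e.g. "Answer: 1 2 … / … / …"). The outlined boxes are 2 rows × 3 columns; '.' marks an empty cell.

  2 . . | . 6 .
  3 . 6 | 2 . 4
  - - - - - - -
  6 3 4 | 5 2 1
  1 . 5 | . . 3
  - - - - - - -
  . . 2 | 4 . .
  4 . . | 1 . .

Step 1. [r1c6∈{5}] only 5 remains possible at r1c6. So r1c6=5.
Step 2. [r5c2∈{1,5,6}] in row 5, 1 fits only at r5c2. So r5c2=1.
Step 3. [r5c1∈{5}] r5c1's peers cover all but 5. So r5c1=5.
Step 4. [r6c3∈{3}] r6c3's peers cover all but 3. So r6c3=3.
Step 5. [r6c6∈{2,6}] in row 6, 2 fits only at r6c6, so r6c6=2.
Step 6. [r2c2∈{5}] r2c2 is down to just 5. So r2c2=5.
Step 7. [r6c2∈{6}] only 6 remains possible at r6c2, so r6c2=6.
Step 8. [r1c4∈{3}] r1c4 is down to just 3 ⇒ r1c4=3.
Step 9. [r5c6∈{6}] r5c6's peers cover all but 6. So r5c6=6.
Step 10. [r4c4∈{6}] r4c4 has the single candidate 6 ⇒ r4c4=6.
Step 11. [r1c3∈{1}] r1c3 has the single candidate 1, so r1c3=1.
Step 12. [r5c5∈{3}] r5c5 has the single candidate 3, so r5c5=3.
Step 13. [r6c5∈{5}] r6c5 has the single candidate 5, so r6c5=5.
Step 14. [r2c5∈{1}] r2c5's peers cover all but 1. So r2c5=1.
Step 15. [r4c5∈{4}] r4c5's peers cover all but 4 ⇒ r4c5=4.
Step 16. [r1c2∈{4}] r1c2 is down to just 4, so r1c2=4.
Step 17. [r4c2∈{2}] r4c2's peers cover all but 2, so r4c2=2.

Answer: 2 4 1 3 6 5 / 3 5 6 2 1 4 / 6 3 4 5 2 1 / 1 2 5 6 4 3 / 5 1 2 4 3 6 / 4 6 3 1 5 2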